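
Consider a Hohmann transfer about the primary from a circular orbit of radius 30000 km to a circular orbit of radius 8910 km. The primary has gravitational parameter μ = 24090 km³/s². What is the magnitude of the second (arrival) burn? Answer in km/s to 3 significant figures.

Δv₂ = 0.398 km/s

Transfer-ellipse semi-major axis a_t = (r₁ + r₂)/2 = (30000 + 8910)/2 = 19455 km.
On the circular orbit at r = 8910 km, v_c = √(μ/r) = 1.6443 km/s.
Transfer-orbit speed at the same r (vis-viva, a = a_t): v_t = √[μ(2/r − 1/a_t)] = 2.0419 km/s.
Δv₂ = |v_t − v_c| = |2.0419 − 1.6443| = 0.3976 km/s.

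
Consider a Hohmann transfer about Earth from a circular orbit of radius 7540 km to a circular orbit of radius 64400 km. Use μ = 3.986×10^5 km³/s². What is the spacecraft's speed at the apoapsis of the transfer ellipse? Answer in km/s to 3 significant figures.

v = 1.14 km/s

The Hohmann ellipse has a_t = (r₁ + r₂)/2 = 35970 km.
The apoapsis of the transfer ellipse is at r = 64400 km.
Applying v² = μ(2/r − 1/a_t): v = 1.139 km/s.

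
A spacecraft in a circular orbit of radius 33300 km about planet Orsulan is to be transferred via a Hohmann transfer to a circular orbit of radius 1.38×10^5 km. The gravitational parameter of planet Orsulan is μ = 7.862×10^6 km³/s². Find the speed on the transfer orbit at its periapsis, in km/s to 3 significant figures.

v = 19.5 km/s

Transfer-ellipse semi-major axis a_t = (r₁ + r₂)/2 = (33300 + 1.380×10^5)/2 = 85650 km.
The periapsis of the transfer ellipse is at r = 33300 km.
Vis-viva: v = √[μ(2/r − 1/a_t)] = √[7.862×10^6 × (2/33300 − 1/85650)] = 19.50 km/s.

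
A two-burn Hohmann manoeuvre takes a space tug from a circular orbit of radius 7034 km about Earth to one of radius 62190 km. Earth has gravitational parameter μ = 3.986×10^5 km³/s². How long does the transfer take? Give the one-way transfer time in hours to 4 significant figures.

t = 8.901 hours

The Hohmann ellipse has a_t = (r₁ + r₂)/2 = 34612 km.
Half the transfer-orbit period gives t = π√(a_t³/μ) = 32042 s.
Converting: 32042 s ÷ 3600 s/hour = 8.901 hours.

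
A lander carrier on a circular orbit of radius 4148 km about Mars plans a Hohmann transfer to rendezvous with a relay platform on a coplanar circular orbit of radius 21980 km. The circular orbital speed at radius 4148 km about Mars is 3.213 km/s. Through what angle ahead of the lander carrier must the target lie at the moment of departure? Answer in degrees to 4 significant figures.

From the circular-orbit relation v² = μ/r at r = 4148 km: μ = v²r = (3.213)² × 4148 = 42821.3 km³/s².
Transfer-ellipse semi-major axis a_t = (r₁ + r₂)/2 = (4148 + 21980)/2 = 13064 km.
Transfer time t = π√(a_t³/μ) = 22670 s.
The target's mean motion on its circular orbit is ω₂ = √(μ/r₂³) = 6.350×10^-5 rad/s.
Angle swept by the target during transfer: ω₂·t = 1.4395 rad = 82.48°.
Arrival is 180° from departure on the ellipse, so φ = 180° − 82.48° = 97.52°.

φ = 97.52°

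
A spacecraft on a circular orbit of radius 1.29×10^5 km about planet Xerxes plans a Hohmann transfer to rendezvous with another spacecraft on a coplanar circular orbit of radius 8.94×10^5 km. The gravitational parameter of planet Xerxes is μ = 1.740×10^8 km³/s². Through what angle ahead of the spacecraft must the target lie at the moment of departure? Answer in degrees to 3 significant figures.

φ = 102°

The Hohmann ellipse has a_t = (r₁ + r₂)/2 = 5.115×10^5 km.
Transfer time t = π√(a_t³/μ) = 87125 s.
Target angular speed ω₂ = √(μ/r₂³) = 1.5605×10^-5 rad/s.
Angle swept by the target during transfer: ω₂·t = 1.3596 rad = 77.90°.
The spacecraft traverses 180° on the transfer ellipse, so the target must lead by 180° − 77.90° = 102°.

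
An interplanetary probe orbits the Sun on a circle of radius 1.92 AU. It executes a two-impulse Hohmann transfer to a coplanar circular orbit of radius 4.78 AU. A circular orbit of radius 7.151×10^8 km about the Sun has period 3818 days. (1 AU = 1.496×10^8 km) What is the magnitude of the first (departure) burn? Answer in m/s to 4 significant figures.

From Kepler's third law T² = 4π²r³/μ at r = 7.151×10^8 km, T = 3818 days = 3818 × 86400 s = 3.298752×10^8 s: μ = 4π²r³/T² = 1.32666×10^11 km³/s².
In km: r₁ = 1.92 × 1.496×10^8 = 2.87232×10^8 km; r₂ = 4.78 × 1.496×10^8 = 7.15088×10^8 km.
Semi-major axis of the transfer orbit: a_t = (2.87232×10^8 + 7.15088×10^8)/2 = 5.0116×10^8 km.
Circular speed at r = 2.87232×10^8 km: v_c = √(μ/r) = 21.49 km/s.
Vis-viva on the transfer ellipse at r = 2.87232×10^8 km gives v_t = √[μ(2/r − 1/a_t)] = 25.67 km/s.
Δv₁ = |v_t − v_c| = |25.67 − 21.49| = 4.180 km/s.

Δv₁ = 4180 m/s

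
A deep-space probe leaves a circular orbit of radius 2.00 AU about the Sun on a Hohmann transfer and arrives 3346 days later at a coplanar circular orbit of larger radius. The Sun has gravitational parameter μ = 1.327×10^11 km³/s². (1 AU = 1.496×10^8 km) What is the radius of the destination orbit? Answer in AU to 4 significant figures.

In km: r₁ = 2.00 × 1.496×10^8 = 2.992×10^8 km.
Transfer time t = 3346 days = 2.890944×10^8 s, and t = π√(a_t³/μ).
So a_t = (μ t²/π²)^(1/3) = (1.327×10^11 × (2.890944×10^8)² / π²)^(1/3) = 1.0396×10^9 km.
Since a_t = (r₁ + r₂)/2, r₂ = 2a_t − r₁ = 2×1.0396×10^9 − 2.992×10^8 = 1.780×10^9 km.
In AU: r₂ = 1.780×10^9 / 1.496×10^8 = 11.90 AU.

r₂ = 11.90 AU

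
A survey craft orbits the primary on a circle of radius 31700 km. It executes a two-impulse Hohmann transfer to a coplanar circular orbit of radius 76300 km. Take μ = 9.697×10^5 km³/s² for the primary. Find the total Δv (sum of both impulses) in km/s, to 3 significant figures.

Semi-major axis of the transfer orbit: a_t = (31700 + 76300)/2 = 54000 km.
Circular speed at r₁: v₁ = √(μ/r₁) = √(9.697×10^5/31700) = 5.5308 km/s.
On the transfer ellipse at r₁, vis-viva gives v_p = √[μ(2/r₁ − 1/a_t)] = 6.5744 km/s.
First burn Δv₁ = |v_p − v₁| = 1.0436 km/s.
Circular speed at r₂: v₂ = √(μ/r₂) = 3.56497 km/s.
Transfer-orbit speed at r₂: v_a = √[μ(2/r₂ − 1/a_t)] = 2.73142 km/s.
Second burn Δv₂ = |v₂ − v_a| = 0.83355 km/s.
Δv = Δv₁ + Δv₂ = 1.0436 + 0.83355 = 1.877 km/s.

Δv = 1.88 km/s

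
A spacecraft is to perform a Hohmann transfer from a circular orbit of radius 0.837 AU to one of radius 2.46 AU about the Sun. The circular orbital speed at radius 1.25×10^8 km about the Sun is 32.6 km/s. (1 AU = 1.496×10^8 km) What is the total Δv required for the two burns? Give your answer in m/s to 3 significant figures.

Δv = 12700 m/s

From the circular-orbit relation v² = μ/r at r = 1.25×10^8 km: μ = v²r = (32.6)² × 1.25×10^8 = 1.32845×10^11 km³/s².
In km: r₁ = 0.837 × 1.496×10^8 = 1.252152×10^8 km; r₂ = 2.46 × 1.496×10^8 = 3.68016×10^8 km.
Transfer-ellipse semi-major axis a_t = (r₁ + r₂)/2 = (1.252152×10^8 + 3.68016×10^8)/2 = 2.466156×10^8 km.
At r₁ the circular-orbit speed is v₁ = √(μ/r₁) = 32.572 km/s.
On the transfer ellipse at r₁, v² = μ(2/r − 1/a) gives v_p = √[μ(2/r₁ − 1/a_t)] = 39.789 km/s.
First burn Δv₁ = |v_p − v₁| = 7.217 km/s.
Circular speed at r₂: v₂ = √(μ/r₂) = 18.999 km/s.
Transfer-orbit speed at r₂: v_a = √[μ(2/r₂ − 1/a_t)] = 13.538 km/s.
Second burn Δv₂ = |v₂ − v_a| = 5.461 km/s.
Total Δv = Δv₁ + Δv₂ = 12.68 km/s.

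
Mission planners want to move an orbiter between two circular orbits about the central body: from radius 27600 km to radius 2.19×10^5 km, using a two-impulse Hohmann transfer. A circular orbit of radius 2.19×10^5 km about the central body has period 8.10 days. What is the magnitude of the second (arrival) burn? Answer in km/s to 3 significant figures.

From Kepler's third law T² = 4π²r³/μ at r = 2.19×10^5 km, T = 8.10 days = 8.10 × 86400 s = 6.9984×10^5 s: μ = 4π²r³/T² = 8.46632×10^5 km³/s².
The Hohmann ellipse has a_t = (r₁ + r₂)/2 = 1.233×10^5 km.
Circular speed at r = 2.190×10^5 km: v_c = √(μ/r) = 1.966 km/s.
Vis-viva on the transfer ellipse at r = 2.190×10^5 km gives v_t = √[μ(2/r − 1/a_t)] = 0.9302 km/s.
Δv₂ = |v_t − v_c| = |0.9302 − 1.966| = 1.036 km/s.

Δv₂ = 1.04 km/s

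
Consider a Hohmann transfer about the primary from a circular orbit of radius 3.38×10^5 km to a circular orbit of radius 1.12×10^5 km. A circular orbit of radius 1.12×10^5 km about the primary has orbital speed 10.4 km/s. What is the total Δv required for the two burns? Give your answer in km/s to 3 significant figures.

From the circular-orbit relation v² = μ/r at r = 1.12×10^5 km: μ = v²r = (10.4)² × 1.12×10^5 = 1.21139×10^7 km³/s².
The Hohmann ellipse has a_t = (r₁ + r₂)/2 = 2.250×10^5 km.
At r₁ the circular-orbit speed is v₁ = √(μ/r₁) = 5.987 km/s.
On the transfer ellipse at r₁, v² = μ(2/r − 1/a) gives v_a = √[μ(2/r₁ − 1/a_t)] = 4.224 km/s.
First burn Δv₁ = |v_a − v₁| = 1.763 km/s.
At r₂, v₂ = √(μ/r₂) = 10.400 km/s.
Transfer-orbit speed at r₂: v_p = √[μ(2/r₂ − 1/a_t)] = 12.747 km/s.
Second burn Δv₂ = |v₂ − v_p| = 2.347 km/s.
Total Δv = Δv₁ + Δv₂ = 4.110 km/s.

Δv = 4.11 km/s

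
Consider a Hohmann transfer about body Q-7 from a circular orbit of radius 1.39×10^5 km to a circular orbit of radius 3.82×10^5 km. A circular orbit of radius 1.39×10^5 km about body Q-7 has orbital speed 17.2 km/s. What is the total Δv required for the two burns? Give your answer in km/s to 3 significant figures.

From the circular-orbit relation v² = μ/r at r = 1.39×10^5 km: μ = v²r = (17.2)² × 1.39×10^5 = 4.11218×10^7 km³/s².
Transfer-ellipse semi-major axis a_t = (r₁ + r₂)/2 = (1.390×10^5 + 3.820×10^5)/2 = 2.605×10^5 km.
Circular speed at r₁: v₁ = √(μ/r₁) = √(4.11218×10^7/1.390×10^5) = 17.2000 km/s.
Transfer-orbit speed at r₁ (v² = μ(2/r − 1/a)): v_p = √[μ(2/r₁ − 1/a_t)] = 20.8284 km/s.
First burn Δv₁ = |v_p − v₁| = 3.6284 km/s.
Circular speed at r₂: v₂ = √(μ/r₂) = 10.3754 km/s.
Transfer-orbit speed at r₂: v_a = √[μ(2/r₂ − 1/a_t)] = 7.57893 km/s.
Second burn Δv₂ = |v₂ − v_a| = 2.7965 km/s.
Δv = Δv₁ + Δv₂ = 3.6284 + 2.7965 = 6.425 km/s.

Δv = 6.42 km/s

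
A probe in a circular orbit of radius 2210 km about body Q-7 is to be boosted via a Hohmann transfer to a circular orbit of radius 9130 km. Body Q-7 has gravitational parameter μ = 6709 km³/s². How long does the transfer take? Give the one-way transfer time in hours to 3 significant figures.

t = 4.55 hours

Semi-major axis of the transfer orbit: a_t = (2210 + 9130)/2 = 5670 km.
Transfer time t = π√(a_t³/μ) = π√((5670)³ / 6709) = 16380 s.
Converting: 16380 s ÷ 3600 s/hour = 4.55 hours.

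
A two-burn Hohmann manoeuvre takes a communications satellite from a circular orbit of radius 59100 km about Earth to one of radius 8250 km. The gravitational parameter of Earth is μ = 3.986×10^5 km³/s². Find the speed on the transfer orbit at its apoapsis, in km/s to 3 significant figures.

v = 1.29 km/s

The Hohmann ellipse has a_t = (r₁ + r₂)/2 = 33675 km.
The apoapsis of the transfer ellipse is at r = 59100 km.
Vis-viva: v = √[μ(2/r − 1/a_t)] = √[3.986×10^5 × (2/59100 − 1/33675)] = 1.285 km/s.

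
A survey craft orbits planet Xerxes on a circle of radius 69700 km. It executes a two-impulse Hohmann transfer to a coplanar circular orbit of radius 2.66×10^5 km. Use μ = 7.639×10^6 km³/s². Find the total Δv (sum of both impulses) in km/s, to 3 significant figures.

The Hohmann ellipse has a_t = (r₁ + r₂)/2 = 1.6785×10^5 km.
At r₁ the circular-orbit speed is v₁ = √(μ/r₁) = 10.47 km/s.
Transfer-orbit speed at r₁ (vis-viva equation): v_p = √[μ(2/r₁ − 1/a_t)] = 13.18 km/s.
First burn Δv₁ = |v_p − v₁| = 2.710 km/s.
Circular speed at r₂: v₂ = √(μ/r₂) = 5.359 km/s.
Transfer-orbit speed at r₂: v_a = √[μ(2/r₂ − 1/a_t)] = 3.453 km/s.
Second burn Δv₂ = |v₂ − v_a| = 1.906 km/s.
Total Δv = Δv₁ + Δv₂ = 4.616 km/s.

Δv = 4.62 km/s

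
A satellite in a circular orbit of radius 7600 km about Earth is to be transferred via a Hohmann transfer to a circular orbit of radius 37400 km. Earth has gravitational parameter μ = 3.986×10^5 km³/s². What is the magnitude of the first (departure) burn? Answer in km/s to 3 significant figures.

Transfer-ellipse semi-major axis a_t = (r₁ + r₂)/2 = (7600 + 37400)/2 = 22500 km.
On the circular orbit at r = 7600 km, v_c = √(μ/r) = 7.242 km/s.
Transfer-orbit speed at the same r (vis-viva, a = a_t): v_t = √[μ(2/r − 1/a_t)] = 9.337 km/s.
Δv₁ = |v_t − v_c| = |9.337 − 7.242| = 2.095 km/s.

Δv₁ = 2.09 km/s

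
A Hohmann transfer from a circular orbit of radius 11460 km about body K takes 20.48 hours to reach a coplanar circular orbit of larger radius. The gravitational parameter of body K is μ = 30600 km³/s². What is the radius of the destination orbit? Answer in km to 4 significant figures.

r₂ = 39820 km

Transfer time t = 20.48 hours = 73728 s, and t = π√(a_t³/μ).
So a_t = (μ t²/π²)^(1/3) = (30600 × (73728)² / π²)^(1/3) = 25639 km.
Since a_t = (r₁ + r₂)/2, r₂ = 2a_t − r₁ = 2×25639 − 11460 = 39818 km.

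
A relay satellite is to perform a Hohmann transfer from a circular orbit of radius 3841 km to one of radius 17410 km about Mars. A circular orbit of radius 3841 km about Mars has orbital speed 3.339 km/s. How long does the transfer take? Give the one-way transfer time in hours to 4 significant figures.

From the circular-orbit relation v² = μ/r at r = 3841 km: μ = v²r = (3.339)² × 3841 = 42823.0 km³/s².
Semi-major axis of the transfer orbit: a_t = (3841 + 17410)/2 = 10625.5 km.
By Kepler's third law the transfer-orbit period is T = 2π√(a_t³/μ), so t = T/2 = 16630 s.
Converting: 16630 s ÷ 3600 s/hour = 4.619 hours.

t = 4.619 hours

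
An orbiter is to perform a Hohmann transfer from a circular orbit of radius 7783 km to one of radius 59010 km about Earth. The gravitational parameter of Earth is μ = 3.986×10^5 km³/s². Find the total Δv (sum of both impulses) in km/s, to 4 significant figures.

Δv = 3.701 km/s

The Hohmann ellipse has a_t = (r₁ + r₂)/2 = 33396.5 km.
At r₁ the circular-orbit speed is v₁ = √(μ/r₁) = 7.1564 km/s.
Transfer-orbit speed at r₁ (vis-viva): v_p = √[μ(2/r₁ − 1/a_t)] = 9.5128 km/s.
First burn Δv₁ = |v_p − v₁| = 2.3564 km/s.
At r₂, v₂ = √(μ/r₂) = 2.5990 km/s.
Transfer-orbit speed at r₂: v_a = √[μ(2/r₂ − 1/a_t)] = 1.2547 km/s.
Second burn Δv₂ = |v₂ − v_a| = 1.3443 km/s.
Δv = Δv₁ + Δv₂ = 2.3564 + 1.3443 = 3.701 km/s.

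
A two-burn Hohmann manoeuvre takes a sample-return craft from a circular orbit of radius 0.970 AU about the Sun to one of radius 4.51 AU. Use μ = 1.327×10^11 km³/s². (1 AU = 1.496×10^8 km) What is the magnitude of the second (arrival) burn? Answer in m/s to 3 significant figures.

Δv₂ = 5680 m/s

In km: r₁ = 0.970 × 1.496×10^8 = 1.45112×10^8 km; r₂ = 4.51 × 1.496×10^8 = 6.74696×10^8 km.
The Hohmann ellipse has a_t = (r₁ + r₂)/2 = 4.09904×10^8 km.
On the circular orbit at r = 6.74696×10^8 km, v_c = √(μ/r) = 14.024 km/s.
Vis-viva on the transfer ellipse at r = 6.74696×10^8 km gives v_t = √[μ(2/r − 1/a_t)] = 8.3443 km/s.
Δv₂ = |v_t − v_c| = |8.3443 − 14.024| = 5.680 km/s.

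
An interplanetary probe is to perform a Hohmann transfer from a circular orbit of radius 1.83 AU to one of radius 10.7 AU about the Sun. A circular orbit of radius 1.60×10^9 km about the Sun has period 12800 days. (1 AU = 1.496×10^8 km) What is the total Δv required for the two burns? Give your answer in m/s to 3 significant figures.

Δv = 10900 m/s

From Kepler's third law T² = 4π²r³/μ at r = 1.60×10^9 km, T = 12800 days = 12800 × 86400 s = 1.10592×10^9 s: μ = 4π²r³/T² = 1.32212×10^11 km³/s².
In km: r₁ = 1.83 × 1.496×10^8 = 2.73768×10^8 km; r₂ = 10.7 × 1.496×10^8 = 1.60072×10^9 km.
Transfer-ellipse semi-major axis a_t = (r₁ + r₂)/2 = (2.73768×10^8 + 1.60072×10^9)/2 = 9.37244×10^8 km.
At r₁ the circular-orbit speed is v₁ = √(μ/r₁) = 21.9758 km/s.
On the transfer ellipse at r₁, vis-viva equation gives v_p = √[μ(2/r₁ − 1/a_t)] = 28.7195 km/s.
First burn Δv₁ = |v_p − v₁| = 6.744 km/s.
Circular speed at r₂: v₂ = √(μ/r₂) = 9.088 km/s.
Transfer-orbit speed at r₂: v_a = √[μ(2/r₂ − 1/a_t)] = 4.912 km/s.
Second burn Δv₂ = |v₂ − v_a| = 4.176 km/s.
Δv = Δv₁ + Δv₂ = 6.744 + 4.176 = 10.92 km/s.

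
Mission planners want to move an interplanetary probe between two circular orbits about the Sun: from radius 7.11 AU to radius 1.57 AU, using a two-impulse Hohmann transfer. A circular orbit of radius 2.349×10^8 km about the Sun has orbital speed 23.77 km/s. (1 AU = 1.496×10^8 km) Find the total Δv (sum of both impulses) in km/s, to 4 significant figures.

From the circular-orbit relation v² = μ/r at r = 2.349×10^8 km: μ = v²r = (23.77)² × 2.349×10^8 = 1.32722×10^11 km³/s².
In km: r₁ = 7.11 × 1.496×10^8 = 1.063656×10^9 km; r₂ = 1.57 × 1.496×10^8 = 2.34872×10^8 km.
Semi-major axis of the transfer orbit: a_t = (1.063656×10^9 + 2.34872×10^8)/2 = 6.49264×10^8 km.
At r₁ the circular-orbit speed is v₁ = √(μ/r₁) = 11.1704 km/s.
On the transfer ellipse at r₁, vis-viva equation gives v_a = √[μ(2/r₁ − 1/a_t)] = 6.71854 km/s.
First burn Δv₁ = |v_a − v₁| = 4.452 km/s.
Circular speed at r₂: v₂ = √(μ/r₂) = 23.771 km/s.
Transfer-orbit speed at r₂: v_p = √[μ(2/r₂ − 1/a_t)] = 30.426 km/s.
Second burn Δv₂ = |v₂ − v_p| = 6.655 km/s.
Total Δv = Δv₁ + Δv₂ = 11.11 km/s.

Δv = 11.11 km/s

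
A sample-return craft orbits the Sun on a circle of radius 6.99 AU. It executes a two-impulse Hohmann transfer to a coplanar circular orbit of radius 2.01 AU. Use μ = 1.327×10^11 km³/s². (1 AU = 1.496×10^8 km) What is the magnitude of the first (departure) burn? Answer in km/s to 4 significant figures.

In km: r₁ = 6.99 × 1.496×10^8 = 1.045704×10^9 km; r₂ = 2.01 × 1.496×10^8 = 3.00696×10^8 km.
Transfer-ellipse semi-major axis a_t = (r₁ + r₂)/2 = (1.045704×10^9 + 3.00696×10^8)/2 = 6.732×10^8 km.
On the circular orbit at r = 1.045704×10^9 km, v_c = √(μ/r) = 11.265 km/s.
Vis-viva on the transfer ellipse at r = 1.045704×10^9 km gives v_t = √[μ(2/r − 1/a_t)] = 7.5287 km/s.
Δv₁ = |v_t − v_c| = |7.5287 − 11.265| = 3.736 km/s.

Δv₁ = 3.736 km/s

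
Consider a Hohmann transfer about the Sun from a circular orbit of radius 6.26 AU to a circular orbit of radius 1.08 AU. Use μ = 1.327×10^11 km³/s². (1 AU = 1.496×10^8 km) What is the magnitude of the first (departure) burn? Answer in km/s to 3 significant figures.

Δv₁ = 5.45 km/s

In km: r₁ = 6.26 × 1.496×10^8 = 9.36496×10^8 km; r₂ = 1.08 × 1.496×10^8 = 1.61568×10^8 km.
Semi-major axis of the transfer orbit: a_t = (9.36496×10^8 + 1.61568×10^8)/2 = 5.49032×10^8 km.
Circular speed at r = 9.36496×10^8 km: v_c = √(μ/r) = 11.9037 km/s.
Transfer-orbit speed at the same r (vis-viva, a = a_t): v_t = √[μ(2/r − 1/a_t)] = 6.45745 km/s.
Δv₁ = |v_t − v_c| = |6.45745 − 11.9037| = 5.446 km/s.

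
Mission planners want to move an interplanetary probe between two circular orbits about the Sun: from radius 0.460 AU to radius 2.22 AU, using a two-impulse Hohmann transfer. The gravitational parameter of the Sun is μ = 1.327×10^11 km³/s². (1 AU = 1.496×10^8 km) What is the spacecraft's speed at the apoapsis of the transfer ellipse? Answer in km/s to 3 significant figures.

In km: r₁ = 0.460 × 1.496×10^8 = 6.8816×10^7 km; r₂ = 2.22 × 1.496×10^8 = 3.32112×10^8 km.
Semi-major axis of the transfer orbit: a_t = (6.8816×10^7 + 3.32112×10^8)/2 = 2.00464×10^8 km.
The apoapsis of the transfer ellipse is at r = 3.32112×10^8 km.
Vis-viva: v = √[μ(2/r − 1/a_t)] = √[1.327×10^11 × (2/3.32112×10^8 − 1/2.00464×10^8)] = 11.71 km/s.

v = 11.7 km/s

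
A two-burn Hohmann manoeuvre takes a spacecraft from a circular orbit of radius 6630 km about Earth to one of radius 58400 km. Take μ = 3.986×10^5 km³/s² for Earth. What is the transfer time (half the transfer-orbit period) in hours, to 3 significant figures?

The Hohmann ellipse has a_t = (r₁ + r₂)/2 = 32515 km.
By Kepler's third law the transfer-orbit period is T = 2π√(a_t³/μ), so t = T/2 = 29170 s.
Converting: 29170 s ÷ 3600 s/hour = 8.10 hours.

t = 8.10 hours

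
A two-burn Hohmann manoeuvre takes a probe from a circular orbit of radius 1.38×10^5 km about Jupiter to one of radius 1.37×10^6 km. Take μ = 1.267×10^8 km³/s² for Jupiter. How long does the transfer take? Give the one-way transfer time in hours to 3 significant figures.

t = 50.8 hours

Semi-major axis of the transfer orbit: a_t = (1.380×10^5 + 1.370×10^6)/2 = 7.540×10^5 km.
By Kepler's third law the transfer-orbit period is T = 2π√(a_t³/μ), so t = T/2 = 1.8273×10^5 s.
Converting: 1.8273×10^5 s ÷ 3600 s/hour = 50.8 hours.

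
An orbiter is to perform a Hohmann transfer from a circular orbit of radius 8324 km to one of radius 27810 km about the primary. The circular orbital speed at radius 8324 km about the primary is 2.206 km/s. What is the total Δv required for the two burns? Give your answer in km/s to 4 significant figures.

Δv = 0.9186 km/s

From the circular-orbit relation v² = μ/r at r = 8324 km: μ = v²r = (2.206)² × 8324 = 40508.2 km³/s².
Semi-major axis of the transfer orbit: a_t = (8324 + 27810)/2 = 18067 km.
Circular speed at r₁: v₁ = √(μ/r₁) = √(40508.2/8324) = 2.2060 km/s.
Transfer-orbit speed at r₁ (v² = μ(2/r − 1/a)): v_p = √[μ(2/r₁ − 1/a_t)] = 2.7369 km/s.
First burn Δv₁ = |v_p − v₁| = 0.5309 km/s.
At r₂, v₂ = √(μ/r₂) = 1.2069 km/s.
Transfer-orbit speed at r₂: v_a = √[μ(2/r₂ − 1/a_t)] = 0.81921 km/s.
Second burn Δv₂ = |v₂ − v_a| = 0.3877 km/s.
Total Δv = Δv₁ + Δv₂ = 0.9186 km/s.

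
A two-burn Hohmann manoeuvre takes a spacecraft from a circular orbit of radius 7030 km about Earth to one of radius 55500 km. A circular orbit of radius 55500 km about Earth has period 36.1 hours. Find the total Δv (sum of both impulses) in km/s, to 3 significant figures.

From Kepler's third law T² = 4π²r³/μ at r = 55500 km, T = 36.1 hours = 36.1 × 3600 s = 1.2996×10^5 s: μ = 4π²r³/T² = 3.99594×10^5 km³/s².
The Hohmann ellipse has a_t = (r₁ + r₂)/2 = 31265 km.
At r₁ the circular-orbit speed is v₁ = √(μ/r₁) = 7.5393 km/s.
On the transfer ellipse at r₁, v² = μ(2/r − 1/a) gives v_p = √[μ(2/r₁ − 1/a_t)] = 10.045 km/s.
First burn Δv₁ = |v_p − v₁| = 2.506 km/s.
Circular speed at r₂: v₂ = √(μ/r₂) = 2.683 km/s.
Transfer-orbit speed at r₂: v_a = √[μ(2/r₂ − 1/a_t)] = 1.272 km/s.
Second burn Δv₂ = |v₂ − v_a| = 1.411 km/s.
Δv = Δv₁ + Δv₂ = 2.506 + 1.411 = 3.917 km/s.

Δv = 3.92 km/s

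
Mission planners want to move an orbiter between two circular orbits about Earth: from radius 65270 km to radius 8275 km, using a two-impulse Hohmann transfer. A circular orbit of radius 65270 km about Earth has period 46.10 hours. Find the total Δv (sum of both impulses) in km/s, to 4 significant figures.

Δv = 3.605 km/s

From Kepler's third law T² = 4π²r³/μ at r = 65270 km, T = 46.10 hours = 46.10 × 3600 s = 1.6596×10^5 s: μ = 4π²r³/T² = 3.98560×10^5 km³/s².
Semi-major axis of the transfer orbit: a_t = (65270 + 8275)/2 = 36772.5 km.
At r₁ the circular-orbit speed is v₁ = √(μ/r₁) = 2.471 km/s.
Transfer-orbit speed at r₁ (vis-viva equation): v_a = √[μ(2/r₁ − 1/a_t)] = 1.172 km/s.
First burn Δv₁ = |v_a − v₁| = 1.299 km/s.
At r₂, v₂ = √(μ/r₂) = 6.940 km/s.
Transfer-orbit speed at r₂: v_p = √[μ(2/r₂ − 1/a_t)] = 9.246 km/s.
Second burn Δv₂ = |v₂ − v_p| = 2.306 km/s.
Δv = Δv₁ + Δv₂ = 1.299 + 2.306 = 3.605 km/s.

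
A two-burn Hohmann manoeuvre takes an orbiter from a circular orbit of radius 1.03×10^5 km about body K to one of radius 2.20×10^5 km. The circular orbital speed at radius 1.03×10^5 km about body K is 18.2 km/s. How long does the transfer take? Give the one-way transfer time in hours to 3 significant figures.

From the circular-orbit relation v² = μ/r at r = 1.03×10^5 km: μ = v²r = (18.2)² × 1.03×10^5 = 3.41177×10^7 km³/s².
Transfer-ellipse semi-major axis a_t = (r₁ + r₂)/2 = (1.030×10^5 + 2.200×10^5)/2 = 1.615×10^5 km.
By Kepler's third law the transfer-orbit period is T = 2π√(a_t³/μ), so t = T/2 = 34910 s.
Converting: 34910 s ÷ 3600 s/hour = 9.70 hours.

t = 9.70 hours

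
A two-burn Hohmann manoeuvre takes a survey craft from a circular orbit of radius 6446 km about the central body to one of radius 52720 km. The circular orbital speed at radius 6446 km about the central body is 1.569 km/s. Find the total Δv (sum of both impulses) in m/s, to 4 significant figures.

Δv = 818.1 m/s

From the circular-orbit relation v² = μ/r at r = 6446 km: μ = v²r = (1.569)² × 6446 = 15868.5 km³/s².
The Hohmann ellipse has a_t = (r₁ + r₂)/2 = 29583 km.
Circular speed at r₁: v₁ = √(μ/r₁) = √(15868.5/6446) = 1.56900 km/s.
Transfer-orbit speed at r₁ (vis-viva): v_p = √[μ(2/r₁ − 1/a_t)] = 2.09454 km/s.
First burn Δv₁ = |v_p − v₁| = 0.52554 km/s.
At r₂, v₂ = √(μ/r₂) = 0.54863 km/s.
Transfer-orbit speed at r₂: v_a = √[μ(2/r₂ − 1/a_t)] = 0.25610 km/s.
Second burn Δv₂ = |v₂ − v_a| = 0.29253 km/s.
Δv = Δv₁ + Δv₂ = 0.52554 + 0.29253 = 0.8181 km/s.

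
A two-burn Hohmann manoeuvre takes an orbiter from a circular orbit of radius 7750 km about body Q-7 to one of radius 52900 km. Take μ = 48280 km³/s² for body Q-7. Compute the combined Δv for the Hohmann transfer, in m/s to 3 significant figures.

Δv = 1270 m/s

The Hohmann ellipse has a_t = (r₁ + r₂)/2 = 30325 km.
At r₁ the circular-orbit speed is v₁ = √(μ/r₁) = 2.49593 km/s.
Transfer-orbit speed at r₁ (vis-viva equation): v_p = √[μ(2/r₁ − 1/a_t)] = 3.29655 km/s.
First burn Δv₁ = |v_p − v₁| = 0.8006 km/s.
At r₂, v₂ = √(μ/r₂) = 0.95534 km/s.
Transfer-orbit speed at r₂: v_a = √[μ(2/r₂ − 1/a_t)] = 0.48295 km/s.
Second burn Δv₂ = |v₂ − v_a| = 0.4724 km/s.
Total Δv = Δv₁ + Δv₂ = 1.273 km/s.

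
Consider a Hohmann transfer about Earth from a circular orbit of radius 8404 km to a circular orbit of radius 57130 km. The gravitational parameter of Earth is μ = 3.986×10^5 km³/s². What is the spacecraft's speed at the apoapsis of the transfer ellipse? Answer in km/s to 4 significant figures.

v = 1.338 km/s

The Hohmann ellipse has a_t = (r₁ + r₂)/2 = 32767 km.
The apoapsis of the transfer ellipse is at r = 57130 km.
From the vis-viva equation, v = √[μ(2/r − 1/a_t)] = 1.338 km/s.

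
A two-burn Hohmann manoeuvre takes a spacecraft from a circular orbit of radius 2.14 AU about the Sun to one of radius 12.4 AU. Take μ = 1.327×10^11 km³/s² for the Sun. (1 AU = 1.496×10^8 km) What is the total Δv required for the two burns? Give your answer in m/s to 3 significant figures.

Δv = 10100 m/s

In km: r₁ = 2.14 × 1.496×10^8 = 3.20144×10^8 km; r₂ = 12.4 × 1.496×10^8 = 1.85504×10^9 km.
Transfer-ellipse semi-major axis a_t = (r₁ + r₂)/2 = (3.20144×10^8 + 1.85504×10^9)/2 = 1.087592×10^9 km.
At r₁ the circular-orbit speed is v₁ = √(μ/r₁) = 20.36 km/s.
On the transfer ellipse at r₁, v² = μ(2/r − 1/a) gives v_p = √[μ(2/r₁ − 1/a_t)] = 26.59 km/s.
First burn Δv₁ = |v_p − v₁| = 6.230 km/s.
At r₂, v₂ = √(μ/r₂) = 8.458 km/s.
Transfer-orbit speed at r₂: v_a = √[μ(2/r₂ − 1/a_t)] = 4.589 km/s.
Second burn Δv₂ = |v₂ − v_a| = 3.869 km/s.
Total Δv = Δv₁ + Δv₂ = 10.10 km/s.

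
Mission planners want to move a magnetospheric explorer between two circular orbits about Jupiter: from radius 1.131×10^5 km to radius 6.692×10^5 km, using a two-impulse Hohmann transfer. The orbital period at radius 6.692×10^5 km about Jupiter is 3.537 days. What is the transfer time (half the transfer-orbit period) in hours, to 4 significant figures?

From Kepler's third law T² = 4π²r³/μ at r = 6.692×10^5 km, T = 3.537 days = 3.537 × 86400 s = 3.055968×10^5 s: μ = 4π²r³/T² = 1.26686×10^8 km³/s².
Transfer-ellipse semi-major axis a_t = (r₁ + r₂)/2 = (1.131×10^5 + 6.692×10^5)/2 = 3.9115×10^5 km.
By Kepler's third law the transfer-orbit period is T = 2π√(a_t³/μ), so t = T/2 = 68280 s.
Converting: 68280 s ÷ 3600 s/hour = 18.97 hours.

t = 18.97 hours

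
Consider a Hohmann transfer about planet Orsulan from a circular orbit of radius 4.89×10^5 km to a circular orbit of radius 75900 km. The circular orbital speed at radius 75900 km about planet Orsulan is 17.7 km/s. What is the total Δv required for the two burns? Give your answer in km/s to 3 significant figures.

Δv = 8.95 km/s

From the circular-orbit relation v² = μ/r at r = 75900 km: μ = v²r = (17.7)² × 75900 = 2.37787×10^7 km³/s².
Transfer-ellipse semi-major axis a_t = (r₁ + r₂)/2 = (4.890×10^5 + 75900)/2 = 2.8245×10^5 km.
At r₁ the circular-orbit speed is v₁ = √(μ/r₁) = 6.9733 km/s.
On the transfer ellipse at r₁, vis-viva equation gives v_a = √[μ(2/r₁ − 1/a_t)] = 3.6148 km/s.
First burn Δv₁ = |v_a − v₁| = 3.3585 km/s.
At r₂, v₂ = √(μ/r₂) = 17.7000 km/s.
Transfer-orbit speed at r₂: v_p = √[μ(2/r₂ − 1/a_t)] = 23.2893 km/s.
Second burn Δv₂ = |v₂ − v_p| = 5.5893 km/s.
Total Δv = Δv₁ + Δv₂ = 8.948 km/s.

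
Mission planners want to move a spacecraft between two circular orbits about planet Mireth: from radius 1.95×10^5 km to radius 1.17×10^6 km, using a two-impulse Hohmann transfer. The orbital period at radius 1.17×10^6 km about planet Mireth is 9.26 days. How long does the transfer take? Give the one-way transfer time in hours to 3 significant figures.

t = 49.5 hours

From Kepler's third law T² = 4π²r³/μ at r = 1.17×10^6 km, T = 9.26 days = 9.26 × 86400 s = 8.00064×10^5 s: μ = 4π²r³/T² = 9.87797×10^7 km³/s².
Transfer-ellipse semi-major axis a_t = (r₁ + r₂)/2 = (1.950×10^5 + 1.170×10^6)/2 = 6.825×10^5 km.
Half the transfer-orbit period gives t = π√(a_t³/μ) = 1.782×10^5 s.
Converting: 1.782×10^5 s ÷ 3600 s/hour = 49.5 hours.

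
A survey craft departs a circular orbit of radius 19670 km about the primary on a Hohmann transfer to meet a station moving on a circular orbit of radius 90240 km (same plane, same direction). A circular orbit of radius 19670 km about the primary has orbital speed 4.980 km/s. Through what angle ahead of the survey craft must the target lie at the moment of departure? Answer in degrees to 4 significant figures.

From the circular-orbit relation v² = μ/r at r = 19670 km: μ = v²r = (4.980)² × 19670 = 4.87824×10^5 km³/s².
Transfer-ellipse semi-major axis a_t = (r₁ + r₂)/2 = (19670 + 90240)/2 = 54955 km.
Transfer time t = π√(a_t³/μ) = 57950 s.
Target angular speed ω₂ = √(μ/r₂³) = 2.577×10^-5 rad/s.
Angle swept by the target during transfer: ω₂·t = 1.493 rad = 85.54°.
Arrival is 180° from departure on the ellipse, so φ = 180° − 85.54° = 94.46°.

φ = 94.46°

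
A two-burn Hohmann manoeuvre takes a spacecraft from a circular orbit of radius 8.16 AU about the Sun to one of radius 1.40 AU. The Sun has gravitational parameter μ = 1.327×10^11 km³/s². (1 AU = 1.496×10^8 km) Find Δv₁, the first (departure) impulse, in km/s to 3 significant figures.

In km: r₁ = 8.16 × 1.496×10^8 = 1.220736×10^9 km; r₂ = 1.40 × 1.496×10^8 = 2.0944×10^8 km.
Transfer-ellipse semi-major axis a_t = (r₁ + r₂)/2 = (1.220736×10^9 + 2.0944×10^8)/2 = 7.15088×10^8 km.
On the circular orbit at r = 1.220736×10^9 km, v_c = √(μ/r) = 10.4262 km/s.
Vis-viva on the transfer ellipse at r = 1.220736×10^9 km gives v_t = √[μ(2/r − 1/a_t)] = 5.64254 km/s.
Δv₁ = |v_t − v_c| = |5.64254 − 10.4262| = 4.784 km/s.

Δv₁ = 4.78 km/s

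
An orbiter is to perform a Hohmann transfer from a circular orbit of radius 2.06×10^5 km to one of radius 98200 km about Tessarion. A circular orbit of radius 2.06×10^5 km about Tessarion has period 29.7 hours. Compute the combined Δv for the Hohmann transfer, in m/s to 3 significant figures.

From Kepler's third law T² = 4π²r³/μ at r = 2.06×10^5 km, T = 29.7 hours = 29.7 × 3600 s = 1.0692×10^5 s: μ = 4π²r³/T² = 3.01886×10^7 km³/s².
Semi-major axis of the transfer orbit: a_t = (2.060×10^5 + 98200)/2 = 1.521×10^5 km.
At r₁ the circular-orbit speed is v₁ = √(μ/r₁) = 12.10565 km/s.
Transfer-orbit speed at r₁ (vis-viva equation): v_a = √[μ(2/r₁ − 1/a_t)] = 9.727008 km/s.
First burn Δv₁ = |v_a − v₁| = 2.3786 km/s.
Circular speed at r₂: v₂ = √(μ/r₂) = 17.5334 km/s.
Transfer-orbit speed at r₂: v_p = √[μ(2/r₂ − 1/a_t)] = 20.4049 km/s.
Second burn Δv₂ = |v₂ − v_p| = 2.8715 km/s.
Total Δv = Δv₁ + Δv₂ = 5.250 km/s.

Δv = 5250 m/s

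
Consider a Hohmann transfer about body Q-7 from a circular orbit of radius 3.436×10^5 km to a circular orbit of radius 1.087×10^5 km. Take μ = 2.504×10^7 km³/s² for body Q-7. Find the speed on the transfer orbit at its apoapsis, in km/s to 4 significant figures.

v = 5.918 km/s

The Hohmann ellipse has a_t = (r₁ + r₂)/2 = 2.2615×10^5 km.
At apoapsis, r = 3.436×10^5 km.
Vis-viva: v = √[μ(2/r − 1/a_t)] = √[2.504×10^7 × (2/3.436×10^5 − 1/2.2615×10^5)] = 5.918 km/s.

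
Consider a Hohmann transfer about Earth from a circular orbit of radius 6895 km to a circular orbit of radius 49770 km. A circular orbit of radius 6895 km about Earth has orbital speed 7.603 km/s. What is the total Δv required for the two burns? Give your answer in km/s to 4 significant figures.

Δv = 3.908 km/s

From the circular-orbit relation v² = μ/r at r = 6895 km: μ = v²r = (7.603)² × 6895 = 3.98570×10^5 km³/s².
The Hohmann ellipse has a_t = (r₁ + r₂)/2 = 28332.5 km.
Circular speed at r₁: v₁ = √(μ/r₁) = √(3.98570×10^5/6895) = 7.6030 km/s.
Transfer-orbit speed at r₁ (vis-viva): v_p = √[μ(2/r₁ − 1/a_t)] = 10.077 km/s.
First burn Δv₁ = |v_p − v₁| = 2.474 km/s.
At r₂, v₂ = √(μ/r₂) = 2.830 km/s.
Transfer-orbit speed at r₂: v_a = √[μ(2/r₂ − 1/a_t)] = 1.396 km/s.
Second burn Δv₂ = |v₂ − v_a| = 1.434 km/s.
Δv = Δv₁ + Δv₂ = 2.474 + 1.434 = 3.908 km/s.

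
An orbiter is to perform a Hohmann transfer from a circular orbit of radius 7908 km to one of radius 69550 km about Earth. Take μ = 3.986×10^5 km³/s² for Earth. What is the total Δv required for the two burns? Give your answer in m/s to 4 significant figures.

The Hohmann ellipse has a_t = (r₁ + r₂)/2 = 38729 km.
Circular speed at r₁: v₁ = √(μ/r₁) = √(3.986×10^5/7908) = 7.09962 km/s.
Transfer-orbit speed at r₁ (vis-viva): v_p = √[μ(2/r₁ − 1/a_t)] = 9.51406 km/s.
First burn Δv₁ = |v_p − v₁| = 2.4144 km/s.
Circular speed at r₂: v₂ = √(μ/r₂) = 2.3940 km/s.
Transfer-orbit speed at r₂: v_a = √[μ(2/r₂ − 1/a_t)] = 1.0818 km/s.
Second burn Δv₂ = |v₂ − v_a| = 1.3122 km/s.
Δv = Δv₁ + Δv₂ = 2.4144 + 1.3122 = 3.727 km/s.

Δv = 3727 m/s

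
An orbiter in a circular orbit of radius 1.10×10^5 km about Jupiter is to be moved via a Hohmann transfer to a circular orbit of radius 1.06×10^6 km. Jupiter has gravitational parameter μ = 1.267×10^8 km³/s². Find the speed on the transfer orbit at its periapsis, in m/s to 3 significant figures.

v = 45700 m/s

Semi-major axis of the transfer orbit: a_t = (1.100×10^5 + 1.060×10^6)/2 = 5.850×10^5 km.
The periapsis of the transfer ellipse is at r = 1.100×10^5 km.
From the vis-viva equation, v = √[μ(2/r − 1/a_t)] = 45.68 km/s.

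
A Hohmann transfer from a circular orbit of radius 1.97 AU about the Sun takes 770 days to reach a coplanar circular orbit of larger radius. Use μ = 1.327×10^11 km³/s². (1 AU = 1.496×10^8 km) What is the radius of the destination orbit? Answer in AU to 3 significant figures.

In km: r₁ = 1.97 × 1.496×10^8 = 2.94712×10^8 km.
Transfer time t = 770 days = 6.6528×10^7 s, and t = π√(a_t³/μ).
So a_t = (μ t²/π²)^(1/3) = (1.327×10^11 × (6.6528×10^7)² / π²)^(1/3) = 3.9042×10^8 km.
Since a_t = (r₁ + r₂)/2, r₂ = 2a_t − r₁ = 2×3.9042×10^8 − 2.94712×10^8 = 4.86128×10^8 km.
In AU: r₂ = 4.86128×10^8 / 1.496×10^8 = 3.25 AU.

r₂ = 3.25 AU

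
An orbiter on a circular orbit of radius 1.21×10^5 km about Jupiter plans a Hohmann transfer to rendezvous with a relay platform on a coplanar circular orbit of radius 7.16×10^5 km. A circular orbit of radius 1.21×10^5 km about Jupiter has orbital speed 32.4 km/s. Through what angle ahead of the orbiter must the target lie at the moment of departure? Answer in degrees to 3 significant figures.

φ = 99.6°

From the circular-orbit relation v² = μ/r at r = 1.21×10^5 km: μ = v²r = (32.4)² × 1.21×10^5 = 1.27021×10^8 km³/s².
Transfer-ellipse semi-major axis a_t = (r₁ + r₂)/2 = (1.210×10^5 + 7.160×10^5)/2 = 4.185×10^5 km.
The half-period of the transfer ellipse is t = π√(a_t³/μ) = 75470 s.
The target's mean motion on its circular orbit is ω₂ = √(μ/r₂³) = 1.860×10^-5 rad/s.
Angle swept by the target during transfer: ω₂·t = 1.404 rad = 80.44°.
Arrival is 180° from departure on the ellipse, so φ = 180° − 80.44° = 99.6°.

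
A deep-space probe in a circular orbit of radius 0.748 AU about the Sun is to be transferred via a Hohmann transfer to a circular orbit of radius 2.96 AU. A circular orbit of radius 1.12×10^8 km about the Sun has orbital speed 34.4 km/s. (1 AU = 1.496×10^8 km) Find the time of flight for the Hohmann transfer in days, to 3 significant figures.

t = 461 days

From the circular-orbit relation v² = μ/r at r = 1.12×10^8 km: μ = v²r = (34.4)² × 1.12×10^8 = 1.32536×10^11 km³/s².
In km: r₁ = 0.748 × 1.496×10^8 = 1.119008×10^8 km; r₂ = 2.96 × 1.496×10^8 = 4.42816×10^8 km.
The Hohmann ellipse has a_t = (r₁ + r₂)/2 = 2.773584×10^8 km.
By Kepler's third law the transfer-orbit period is T = 2π√(a_t³/μ), so t = T/2 = 3.986×10^7 s.
Converting: 3.986×10^7 s ÷ 86400 s/day = 461 days.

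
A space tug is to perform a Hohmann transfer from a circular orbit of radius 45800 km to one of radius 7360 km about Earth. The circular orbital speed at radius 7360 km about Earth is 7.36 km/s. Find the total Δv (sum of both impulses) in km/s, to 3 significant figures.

From the circular-orbit relation v² = μ/r at r = 7360 km: μ = v²r = (7.36)² × 7360 = 3.98688×10^5 km³/s².
The Hohmann ellipse has a_t = (r₁ + r₂)/2 = 26580 km.
At r₁ the circular-orbit speed is v₁ = √(μ/r₁) = 2.9504 km/s.
Transfer-orbit speed at r₁ (v² = μ(2/r − 1/a)): v_a = √[μ(2/r₁ − 1/a_t)] = 1.5525 km/s.
First burn Δv₁ = |v_a − v₁| = 1.398 km/s.
Circular speed at r₂: v₂ = √(μ/r₂) = 7.360 km/s.
Transfer-orbit speed at r₂: v_p = √[μ(2/r₂ − 1/a_t)] = 9.661 km/s.
Second burn Δv₂ = |v₂ − v_p| = 2.301 km/s.
Δv = Δv₁ + Δv₂ = 1.398 + 2.301 = 3.699 km/s.

Δv = 3.70 km/s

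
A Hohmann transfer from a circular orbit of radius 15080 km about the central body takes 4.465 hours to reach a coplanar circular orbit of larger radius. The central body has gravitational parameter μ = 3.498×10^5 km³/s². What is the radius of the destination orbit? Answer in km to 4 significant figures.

r₂ = 26760 km

Transfer time t = 4.465 hours = 16074 s, and t = π√(a_t³/μ).
So a_t = (μ t²/π²)^(1/3) = (3.498×10^5 × (16074)² / π²)^(1/3) = 20921 km.
Since a_t = (r₁ + r₂)/2, r₂ = 2a_t − r₁ = 2×20921 − 15080 = 26762 km.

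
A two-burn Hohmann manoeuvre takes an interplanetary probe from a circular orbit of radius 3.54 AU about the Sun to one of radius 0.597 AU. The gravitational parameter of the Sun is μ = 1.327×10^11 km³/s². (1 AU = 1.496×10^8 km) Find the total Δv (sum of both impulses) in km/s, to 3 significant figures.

In km: r₁ = 3.54 × 1.496×10^8 = 5.29584×10^8 km; r₂ = 0.597 × 1.496×10^8 = 8.93112×10^7 km.
Transfer-ellipse semi-major axis a_t = (r₁ + r₂)/2 = (5.29584×10^8 + 8.93112×10^7)/2 = 3.094476×10^8 km.
At r₁ the circular-orbit speed is v₁ = √(μ/r₁) = 15.8295 km/s.
On the transfer ellipse at r₁, v² = μ(2/r − 1/a) gives v_a = √[μ(2/r₁ − 1/a_t)] = 8.50408 km/s.
First burn Δv₁ = |v_a − v₁| = 7.3254 km/s.
Circular speed at r₂: v₂ = √(μ/r₂) = 38.55 km/s.
Transfer-orbit speed at r₂: v_p = √[μ(2/r₂ − 1/a_t)] = 50.43 km/s.
Second burn Δv₂ = |v₂ − v_p| = 11.880 km/s.
Total Δv = Δv₁ + Δv₂ = 19.21 km/s.

Δv = 19.2 km/s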